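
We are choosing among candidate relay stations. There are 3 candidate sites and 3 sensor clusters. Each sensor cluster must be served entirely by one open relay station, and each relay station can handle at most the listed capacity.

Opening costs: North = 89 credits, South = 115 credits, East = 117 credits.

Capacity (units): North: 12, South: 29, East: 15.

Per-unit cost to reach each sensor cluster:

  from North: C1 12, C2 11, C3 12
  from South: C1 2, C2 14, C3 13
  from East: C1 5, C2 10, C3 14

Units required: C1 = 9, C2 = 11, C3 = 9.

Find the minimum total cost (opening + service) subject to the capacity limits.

Open {South}: C1→South 2·9=18, C2→South 14·11=154, C3→South 13·9=117.
Loads: South carries 29/29. Service 289; fixed 115; total 404.
Next best feasible plan costs 460.

Minimum total cost: 404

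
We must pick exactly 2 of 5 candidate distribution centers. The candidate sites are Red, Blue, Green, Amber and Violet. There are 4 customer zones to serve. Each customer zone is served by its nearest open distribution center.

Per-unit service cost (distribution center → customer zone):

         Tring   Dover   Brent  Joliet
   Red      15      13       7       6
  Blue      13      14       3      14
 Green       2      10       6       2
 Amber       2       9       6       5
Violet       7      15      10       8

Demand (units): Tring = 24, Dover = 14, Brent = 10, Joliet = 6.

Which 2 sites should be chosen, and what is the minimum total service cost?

With exactly 2 open, each customer zone uses its cheapest among the chosen.
{Blue, Green}: Tring→Green 2·24=48, Dover→Green 10·14=140, Brent→Blue 3·10=30, Joliet→Green 2·6=12. Service cost 230.
{Blue, Amber}: service cost 234
{Green, Amber}: service cost 246
Among all 10 size-2 choices, {Blue, Green} is lowest.

Choose Blue and Green; total service cost 230.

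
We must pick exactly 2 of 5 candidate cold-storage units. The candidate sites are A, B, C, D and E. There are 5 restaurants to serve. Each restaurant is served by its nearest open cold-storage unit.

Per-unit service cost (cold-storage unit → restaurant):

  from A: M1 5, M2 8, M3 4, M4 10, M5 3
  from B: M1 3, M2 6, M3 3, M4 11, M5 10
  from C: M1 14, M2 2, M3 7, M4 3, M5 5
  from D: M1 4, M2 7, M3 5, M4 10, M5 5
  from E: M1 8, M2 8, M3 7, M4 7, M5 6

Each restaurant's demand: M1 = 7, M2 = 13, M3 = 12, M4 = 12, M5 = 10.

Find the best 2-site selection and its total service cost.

With exactly 2 open, each restaurant uses its cheapest among the chosen.
{B, C}: M1→B 3·7=21, M2→C 2·13=26, M3→B 3·12=36, M4→C 3·12=36, M5→C 5·10=50. Service cost 169.
{A, C}: service cost 175
{C, D}: service cost 200
Among all 10 size-2 choices, {B, C} is lowest.

Choose B and C; total service cost 169.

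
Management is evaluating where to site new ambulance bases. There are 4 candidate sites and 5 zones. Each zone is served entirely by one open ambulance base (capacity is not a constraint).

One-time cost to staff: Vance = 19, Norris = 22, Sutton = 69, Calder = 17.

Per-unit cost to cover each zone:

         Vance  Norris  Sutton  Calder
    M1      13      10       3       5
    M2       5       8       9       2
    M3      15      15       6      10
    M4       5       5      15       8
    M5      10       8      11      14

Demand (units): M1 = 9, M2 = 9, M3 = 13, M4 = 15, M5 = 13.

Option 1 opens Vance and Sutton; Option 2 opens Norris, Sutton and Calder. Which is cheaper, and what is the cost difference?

Option 1: {Vance, Sutton}: M1→Sutton 3·9=27, M2→Vance 5·9=45, M3→Sutton 6·13=78, M4→Vance 5·15=75, M5→Vance 10·13=130. Service 355; fixed 88; total 443.
Option 2: {Norris, Sutton, Calder}: M1→Sutton 3·9=27, M2→Calder 2·9=18, M3→Sutton 6·13=78, M4→Norris 5·15=75, M5→Norris 8·13=104. Service 302; fixed 108; total 410.
Difference: |443 − 410| = 33.

Option 2 is cheaper by 33.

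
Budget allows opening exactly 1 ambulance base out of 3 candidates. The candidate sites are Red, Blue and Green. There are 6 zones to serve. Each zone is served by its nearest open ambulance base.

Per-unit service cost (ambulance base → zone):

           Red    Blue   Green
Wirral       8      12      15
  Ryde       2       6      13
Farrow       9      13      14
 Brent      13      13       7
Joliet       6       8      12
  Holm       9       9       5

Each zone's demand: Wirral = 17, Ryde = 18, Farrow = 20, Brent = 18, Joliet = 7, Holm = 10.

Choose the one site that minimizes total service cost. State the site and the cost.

With exactly 1 open, each zone uses its cheapest among the chosen.
{Red}: Wirral→Red 8·17=136, Ryde→Red 2·18=36, Farrow→Red 9·20=180, Brent→Red 13·18=234, Joliet→Red 6·7=42, Holm→Red 9·10=90. Service cost 718.
{Blue}: service cost 952
{Green}: service cost 1029
Among all 3 size-1 choices, {Red} is lowest.

Choose Red only; total service cost 718.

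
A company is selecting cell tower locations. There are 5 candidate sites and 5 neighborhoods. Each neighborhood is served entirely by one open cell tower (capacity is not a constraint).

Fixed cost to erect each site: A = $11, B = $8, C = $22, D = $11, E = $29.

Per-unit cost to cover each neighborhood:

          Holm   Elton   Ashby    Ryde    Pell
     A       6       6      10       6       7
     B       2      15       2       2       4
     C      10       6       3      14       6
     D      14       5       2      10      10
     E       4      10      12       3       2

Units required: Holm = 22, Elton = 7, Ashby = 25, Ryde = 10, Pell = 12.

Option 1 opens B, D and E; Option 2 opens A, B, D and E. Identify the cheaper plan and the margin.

Option 1: {B, D, E}: Holm→B 2·22=44, Elton→D 5·7=35, Ashby→B 2·25=50, Ryde→B 2·10=20, Pell→E 2·12=24. Service 173; fixed 48; total 221.
Option 2: {A, B, D, E}: Holm→B 2·22=44, Elton→D 5·7=35, Ashby→B 2·25=50, Ryde→B 2·10=20, Pell→E 2·12=24. Service 173; fixed 59; total 232.
Difference: |221 − 232| = 11.

Option 1 is cheaper by 11.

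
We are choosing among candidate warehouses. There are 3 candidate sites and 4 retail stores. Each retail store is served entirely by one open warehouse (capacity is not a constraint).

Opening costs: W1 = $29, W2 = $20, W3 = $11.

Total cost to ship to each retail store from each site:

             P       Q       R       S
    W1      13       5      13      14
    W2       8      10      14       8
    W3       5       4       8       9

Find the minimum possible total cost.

For any fixed open set, each retail store goes to its cheapest open site; total = fixed + service.
{W3}: P→W3 5, Q→W3 4, R→W3 8, S→W3 9. Service 26; fixed 11; total 37.
{W2, W3}: service 25 + fixed 31 = 56
{W2}: service 40 + fixed 20 = 60
{W1, W2, W3}: service 25 + fixed 60 = 85
No other subset beats 37.

Minimum total cost: 37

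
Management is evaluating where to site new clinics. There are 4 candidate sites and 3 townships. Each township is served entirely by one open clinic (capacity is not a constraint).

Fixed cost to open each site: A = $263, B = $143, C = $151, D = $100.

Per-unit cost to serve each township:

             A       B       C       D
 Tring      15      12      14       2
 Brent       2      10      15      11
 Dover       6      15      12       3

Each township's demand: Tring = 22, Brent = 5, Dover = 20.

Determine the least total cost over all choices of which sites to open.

For any fixed open set, each township goes to its cheapest open site; total = fixed + service.
{D}: Tring→D 2·22=44, Brent→D 11·5=55, Dover→D 3·20=60. Service 159; fixed 100; total 259.
{B, D}: service 154 + fixed 243 = 397
{C, D}: Tring→D 2·22=44, Brent→D 11·5=55, Dover→D 3·20=60. Service 159; fixed 251; total 410.
{A, B, C, D}: Tring→D 2·22=44, Brent→A 2·5=10, Dover→D 3·20=60. Service 114; fixed 657; total 771.
No other subset beats 259.

Minimum total cost: 259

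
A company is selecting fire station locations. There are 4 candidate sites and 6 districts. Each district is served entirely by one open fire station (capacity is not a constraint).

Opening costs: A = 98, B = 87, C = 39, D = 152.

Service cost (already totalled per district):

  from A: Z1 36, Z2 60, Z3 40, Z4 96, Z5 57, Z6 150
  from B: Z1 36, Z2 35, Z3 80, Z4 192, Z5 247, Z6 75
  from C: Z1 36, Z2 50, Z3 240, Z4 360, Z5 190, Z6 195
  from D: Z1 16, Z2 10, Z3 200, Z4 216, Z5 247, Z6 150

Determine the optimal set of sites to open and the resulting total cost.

Open A and B; minimum total cost 524.

For any fixed open set, each district goes to its cheapest open site; total = fixed + service.
{A, B}: Z1→A 36, Z2→B 35, Z3→A 40, Z4→A 96, Z5→A 57, Z6→B 75. Service 339; fixed 185; total 524.
{A}: Z1→A 36, Z2→A 60, Z3→A 40, Z4→A 96, Z5→A 57, Z6→A 150. Service 439; fixed 98; total 537.
{A, B, C}: service 339 + fixed 224 = 563
{A, B, C, D}: service 294 + fixed 376 = 670
(All 15 nonempty subsets were checked; A and B is lowest.)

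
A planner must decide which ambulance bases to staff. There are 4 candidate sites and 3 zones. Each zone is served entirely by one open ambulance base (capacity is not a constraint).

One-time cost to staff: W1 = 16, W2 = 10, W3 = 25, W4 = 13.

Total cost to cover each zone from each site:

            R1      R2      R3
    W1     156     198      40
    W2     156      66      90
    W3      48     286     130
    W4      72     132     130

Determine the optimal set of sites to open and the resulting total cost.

For any fixed open set, each zone goes to its cheapest open site; total = fixed + service.
{W1, W2, W3}: R1→W3 48, R2→W2 66, R3→W1 40. Service 154; fixed 51; total 205.
{W1, W2, W4}: R1→W4 72, R2→W2 66, R3→W1 40. Service 178; fixed 39; total 217.
{W1, W2, W3, W4}: service 154 + fixed 64 = 218
{W2}: R1→W2 156, R2→W2 66, R3→W2 90. Service 312; fixed 10; total 322.
No other subset beats 205.

Open W1, W2 and W3; minimum total cost 205.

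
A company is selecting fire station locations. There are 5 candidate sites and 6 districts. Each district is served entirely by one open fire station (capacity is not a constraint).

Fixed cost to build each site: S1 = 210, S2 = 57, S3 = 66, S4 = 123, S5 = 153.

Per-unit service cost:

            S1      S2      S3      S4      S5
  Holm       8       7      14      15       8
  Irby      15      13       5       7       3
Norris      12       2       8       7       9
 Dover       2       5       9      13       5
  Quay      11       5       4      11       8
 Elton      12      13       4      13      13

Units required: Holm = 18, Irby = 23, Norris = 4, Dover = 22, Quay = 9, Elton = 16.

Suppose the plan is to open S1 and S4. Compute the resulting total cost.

Each district is assigned to its cheapest site among the open ones.
{S1, S4}: Holm→S1 8·18=144, Irby→S4 7·23=161, Norris→S4 7·4=28, Dover→S1 2·22=44, Quay→S1 11·9=99, Elton→S1 12·16=192. Service 668; fixed 333; total 1001.

Total cost: 1001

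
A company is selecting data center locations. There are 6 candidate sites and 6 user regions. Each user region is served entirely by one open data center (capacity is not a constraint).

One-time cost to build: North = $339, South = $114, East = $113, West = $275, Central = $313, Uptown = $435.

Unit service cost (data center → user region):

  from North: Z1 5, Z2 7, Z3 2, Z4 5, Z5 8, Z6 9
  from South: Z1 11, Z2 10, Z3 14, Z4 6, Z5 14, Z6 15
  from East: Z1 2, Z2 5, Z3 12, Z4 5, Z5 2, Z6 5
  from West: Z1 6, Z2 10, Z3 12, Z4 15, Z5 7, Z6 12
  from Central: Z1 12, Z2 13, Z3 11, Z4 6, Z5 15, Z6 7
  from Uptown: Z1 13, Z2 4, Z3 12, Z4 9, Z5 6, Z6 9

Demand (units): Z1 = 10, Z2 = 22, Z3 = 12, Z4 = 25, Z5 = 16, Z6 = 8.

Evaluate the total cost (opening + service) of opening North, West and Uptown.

Total cost: 1504

Each user region is assigned to its cheapest site among the open ones.
{North, West, Uptown}: Z1→North 5·10=50, Z2→Uptown 4·22=88, Z3→North 2·12=24, Z4→North 5·25=125, Z5→Uptown 6·16=96, Z6→North 9·8=72. Service 455; fixed 1049; total 1504.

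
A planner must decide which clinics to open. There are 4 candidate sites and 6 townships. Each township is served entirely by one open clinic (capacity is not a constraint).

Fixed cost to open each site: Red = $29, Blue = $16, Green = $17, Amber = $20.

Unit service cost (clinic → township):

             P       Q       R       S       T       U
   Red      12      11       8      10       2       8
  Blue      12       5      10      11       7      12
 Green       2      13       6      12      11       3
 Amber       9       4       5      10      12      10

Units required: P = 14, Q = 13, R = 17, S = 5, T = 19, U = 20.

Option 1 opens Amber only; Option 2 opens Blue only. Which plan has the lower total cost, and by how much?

Option 1: {Amber}: P→Amber 9·14=126, Q→Amber 4·13=52, R→Amber 5·17=85, S→Amber 10·5=50, T→Amber 12·19=228, U→Amber 10·20=200. Service 741; fixed 20; total 761.
Option 2: {Blue}: P→Blue 12·14=168, Q→Blue 5·13=65, R→Blue 10·17=170, S→Blue 11·5=55, T→Blue 7·19=133, U→Blue 12·20=240. Service 831; fixed 16; total 847.
Difference: |761 − 847| = 86.

Option 1 is cheaper by 86.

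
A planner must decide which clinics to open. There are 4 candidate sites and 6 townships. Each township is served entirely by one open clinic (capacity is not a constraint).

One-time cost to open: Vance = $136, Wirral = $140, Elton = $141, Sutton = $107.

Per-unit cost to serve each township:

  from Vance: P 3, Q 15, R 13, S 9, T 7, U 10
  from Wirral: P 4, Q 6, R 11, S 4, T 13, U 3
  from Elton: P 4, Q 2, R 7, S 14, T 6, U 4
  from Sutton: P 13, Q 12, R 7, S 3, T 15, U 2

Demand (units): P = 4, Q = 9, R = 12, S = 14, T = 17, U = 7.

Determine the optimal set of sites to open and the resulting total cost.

Open Elton and Sutton; minimum total cost 524.

For any fixed open set, each township goes to its cheapest open site; total = fixed + service.
{Elton, Sutton}: P→Elton 4·4=16, Q→Elton 2·9=18, R→Elton 7·12=84, S→Sutton 3·14=42, T→Elton 6·17=102, U→Sutton 2·7=14. Service 276; fixed 248; total 524.
{Wirral, Elton}: service 297 + fixed 281 = 578
{Elton}: P→Elton 4·4=16, Q→Elton 2·9=18, R→Elton 7·12=84, S→Elton 14·14=196, T→Elton 6·17=102, U→Elton 4·7=28. Service 444; fixed 141; total 585.
{Vance, Wirral, Elton, Sutton}: service 272 + fixed 524 = 796
No other subset beats 524.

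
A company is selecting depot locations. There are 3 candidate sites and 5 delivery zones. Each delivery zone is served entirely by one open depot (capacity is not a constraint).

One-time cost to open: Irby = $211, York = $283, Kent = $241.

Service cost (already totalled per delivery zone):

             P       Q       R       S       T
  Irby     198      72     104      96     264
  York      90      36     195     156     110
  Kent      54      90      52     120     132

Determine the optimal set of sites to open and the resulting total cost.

For any fixed open set, each delivery zone goes to its cheapest open site; total = fixed + service.
{Kent}: P→Kent 54, Q→Kent 90, R→Kent 52, S→Kent 120, T→Kent 132. Service 448; fixed 241; total 689.
{Irby, Kent}: service 406 + fixed 452 = 858
{York}: P→York 90, Q→York 36, R→York 195, S→York 156, T→York 110. Service 587; fixed 283; total 870.
{Irby, York, Kent}: service 348 + fixed 735 = 1083
(All 7 nonempty subsets were checked; Kent only is lowest.)

Open Kent only; minimum total cost 689.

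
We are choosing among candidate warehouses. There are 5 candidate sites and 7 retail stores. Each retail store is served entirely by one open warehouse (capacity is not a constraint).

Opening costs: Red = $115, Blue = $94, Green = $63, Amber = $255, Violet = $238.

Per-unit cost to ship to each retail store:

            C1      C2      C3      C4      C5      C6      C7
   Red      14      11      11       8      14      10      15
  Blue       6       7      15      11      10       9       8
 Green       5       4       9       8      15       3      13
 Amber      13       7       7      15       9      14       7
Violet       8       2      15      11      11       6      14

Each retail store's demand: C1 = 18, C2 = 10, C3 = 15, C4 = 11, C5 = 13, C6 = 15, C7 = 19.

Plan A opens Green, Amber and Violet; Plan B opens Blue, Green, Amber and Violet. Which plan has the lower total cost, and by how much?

Plan A is cheaper by 94.

Plan A: {Green, Amber, Violet}: C1→Green 5·18=90, C2→Violet 2·10=20, C3→Amber 7·15=105, C4→Green 8·11=88, C5→Amber 9·13=117, C6→Green 3·15=45, C7→Amber 7·19=133. Service 598; fixed 556; total 1154.
Plan B: {Blue, Green, Amber, Violet}: C1→Green 5·18=90, C2→Violet 2·10=20, C3→Amber 7·15=105, C4→Green 8·11=88, C5→Amber 9·13=117, C6→Green 3·15=45, C7→Amber 7·19=133. Service 598; fixed 650; total 1248.
Difference: |1154 − 1248| = 94.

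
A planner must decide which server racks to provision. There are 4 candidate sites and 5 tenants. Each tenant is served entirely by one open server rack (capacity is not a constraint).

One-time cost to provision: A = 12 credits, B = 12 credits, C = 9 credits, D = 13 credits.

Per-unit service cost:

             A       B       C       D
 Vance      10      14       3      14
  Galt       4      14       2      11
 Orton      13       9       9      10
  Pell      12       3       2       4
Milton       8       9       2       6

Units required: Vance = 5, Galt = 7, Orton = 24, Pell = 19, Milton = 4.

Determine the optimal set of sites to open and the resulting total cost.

For any fixed open set, each tenant goes to its cheapest open site; total = fixed + service.
{C}: Vance→C 3·5=15, Galt→C 2·7=14, Orton→C 9·24=216, Pell→C 2·19=38, Milton→C 2·4=8. Service 291; fixed 9; total 300.
{A, C}: service 291 + fixed 21 = 312
{B, C}: service 291 + fixed 21 = 312
{A, B, C, D}: service 291 + fixed 46 = 337
No other subset beats 300.

Open C only; minimum total cost 300.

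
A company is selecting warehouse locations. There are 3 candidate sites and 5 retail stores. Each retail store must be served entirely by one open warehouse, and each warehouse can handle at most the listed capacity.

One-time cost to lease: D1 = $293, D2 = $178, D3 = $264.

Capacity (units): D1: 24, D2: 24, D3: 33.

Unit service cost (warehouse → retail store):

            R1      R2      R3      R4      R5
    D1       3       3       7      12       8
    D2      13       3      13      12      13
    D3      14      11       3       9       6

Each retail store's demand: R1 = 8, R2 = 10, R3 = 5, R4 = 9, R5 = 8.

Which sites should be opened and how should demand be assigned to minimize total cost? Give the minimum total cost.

Open {D2, D3}: R1→D2 13·8=104, R2→D2 3·10=30, R3→D3 3·5=15, R4→D3 9·9=81, R5→D3 6·8=48.
Loads: D2 carries 18/24, D3 carries 22/33. Service 278; fixed 442; total 720.
Next best feasible plan costs 728.

Minimum total cost: 720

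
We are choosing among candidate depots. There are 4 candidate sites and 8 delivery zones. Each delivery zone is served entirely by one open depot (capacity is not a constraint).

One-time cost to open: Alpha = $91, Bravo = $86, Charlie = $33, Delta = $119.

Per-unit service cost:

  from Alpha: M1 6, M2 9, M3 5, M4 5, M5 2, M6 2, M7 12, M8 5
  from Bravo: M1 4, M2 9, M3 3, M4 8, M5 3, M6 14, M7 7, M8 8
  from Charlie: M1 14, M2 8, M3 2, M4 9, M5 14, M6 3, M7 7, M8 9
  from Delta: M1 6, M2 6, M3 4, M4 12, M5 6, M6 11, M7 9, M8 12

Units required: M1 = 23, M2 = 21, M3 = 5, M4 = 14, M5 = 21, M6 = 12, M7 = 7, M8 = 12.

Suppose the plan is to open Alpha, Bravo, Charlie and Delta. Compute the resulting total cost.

Total cost: 802

Each delivery zone is assigned to its cheapest site among the open ones.
{Alpha, Bravo, Charlie, Delta}: M1→Bravo 4·23=92, M2→Delta 6·21=126, M3→Charlie 2·5=10, M4→Alpha 5·14=70, M5→Alpha 2·21=42, M6→Alpha 2·12=24, M7→Bravo 7·7=49, M8→Alpha 5·12=60. Service 473; fixed 329; total 802.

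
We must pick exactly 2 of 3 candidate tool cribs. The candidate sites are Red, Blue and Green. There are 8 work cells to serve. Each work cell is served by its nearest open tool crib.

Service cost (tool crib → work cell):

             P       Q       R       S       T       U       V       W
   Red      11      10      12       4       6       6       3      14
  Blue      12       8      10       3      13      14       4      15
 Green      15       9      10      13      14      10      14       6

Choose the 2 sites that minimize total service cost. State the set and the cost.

With exactly 2 open, each work cell uses its cheapest among the chosen.
{Red, Green}: P→Red 11, Q→Green 9, R→Green 10, S→Red 4, T→Red 6, U→Red 6, V→Red 3, W→Green 6. Service cost 55.
{Red, Blue}: service cost 61
{Blue, Green}: service cost 66
Among all 3 size-2 choices, {Red, Green} is lowest.

Choose Red and Green; total service cost 55.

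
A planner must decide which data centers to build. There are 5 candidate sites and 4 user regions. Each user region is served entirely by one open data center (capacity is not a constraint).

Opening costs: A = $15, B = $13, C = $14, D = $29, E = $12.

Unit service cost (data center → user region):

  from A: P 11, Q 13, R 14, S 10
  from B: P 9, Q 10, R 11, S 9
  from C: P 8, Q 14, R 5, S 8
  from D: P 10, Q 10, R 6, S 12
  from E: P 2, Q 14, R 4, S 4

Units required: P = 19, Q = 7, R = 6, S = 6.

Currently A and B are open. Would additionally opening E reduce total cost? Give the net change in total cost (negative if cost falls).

Current service cost with {A, B}: 361.
Adding E: each user region re-picks its cheapest; new service cost 156, saving 205.
Extra fixed cost: 12. Net change = 12 − 205 = -193.
(Totals: 389 → 196.)

Yes — net change −193 (cost falls by 193).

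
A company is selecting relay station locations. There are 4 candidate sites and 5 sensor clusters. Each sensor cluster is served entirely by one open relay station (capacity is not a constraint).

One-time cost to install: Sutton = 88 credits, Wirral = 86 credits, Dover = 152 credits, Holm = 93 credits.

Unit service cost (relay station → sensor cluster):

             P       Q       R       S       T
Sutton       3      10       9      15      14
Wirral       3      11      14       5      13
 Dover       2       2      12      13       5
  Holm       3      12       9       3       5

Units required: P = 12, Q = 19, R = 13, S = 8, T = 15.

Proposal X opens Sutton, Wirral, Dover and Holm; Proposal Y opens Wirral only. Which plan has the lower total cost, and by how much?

Proposal X: {Sutton, Wirral, Dover, Holm}: P→Dover 2·12=24, Q→Dover 2·19=38, R→Sutton 9·13=117, S→Holm 3·8=24, T→Dover 5·15=75. Service 278; fixed 419; total 697.
Proposal Y: {Wirral}: P→Wirral 3·12=36, Q→Wirral 11·19=209, R→Wirral 14·13=182, S→Wirral 5·8=40, T→Wirral 13·15=195. Service 662; fixed 86; total 748.
Difference: |697 − 748| = 51.

Proposal X is cheaper by 51.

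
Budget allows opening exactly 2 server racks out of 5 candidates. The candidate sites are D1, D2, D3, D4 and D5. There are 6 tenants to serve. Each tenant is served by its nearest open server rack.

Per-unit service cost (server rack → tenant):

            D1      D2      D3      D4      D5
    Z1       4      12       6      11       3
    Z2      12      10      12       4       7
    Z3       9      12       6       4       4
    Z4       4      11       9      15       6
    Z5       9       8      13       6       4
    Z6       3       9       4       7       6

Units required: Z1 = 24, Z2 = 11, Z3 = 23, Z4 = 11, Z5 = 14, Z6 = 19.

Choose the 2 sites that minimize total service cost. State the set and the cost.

Choose D1 and D5; total service cost 398.

With exactly 2 open, each tenant uses its cheapest among the chosen.
{D1, D5}: Z1→D5 3·24=72, Z2→D5 7·11=77, Z3→D5 4·23=92, Z4→D1 4·11=44, Z5→D5 4·14=56, Z6→D1 3·19=57. Service cost 398.
{D1, D4}: service cost 417
{D3, D5}: service cost 439
Among all 10 size-2 choices, {D1, D5} is lowest.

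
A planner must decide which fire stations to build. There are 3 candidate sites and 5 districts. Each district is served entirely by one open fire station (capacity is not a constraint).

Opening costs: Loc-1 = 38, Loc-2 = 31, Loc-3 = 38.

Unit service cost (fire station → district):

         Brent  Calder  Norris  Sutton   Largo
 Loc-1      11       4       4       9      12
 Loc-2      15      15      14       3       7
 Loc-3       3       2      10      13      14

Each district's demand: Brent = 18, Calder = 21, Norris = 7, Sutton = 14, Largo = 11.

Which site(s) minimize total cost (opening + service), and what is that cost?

Open Loc-1, Loc-2 and Loc-3; minimum total cost 350.

For any fixed open set, each district goes to its cheapest open site; total = fixed + service.
{Loc-1, Loc-2, Loc-3}: Brent→Loc-3 3·18=54, Calder→Loc-3 2·21=42, Norris→Loc-1 4·7=28, Sutton→Loc-2 3·14=42, Largo→Loc-2 7·11=77. Service 243; fixed 107; total 350.
{Loc-2, Loc-3}: service 285 + fixed 69 = 354
{Loc-1, Loc-3}: service 382 + fixed 76 = 458
{Loc-2}: Brent→Loc-2 15·18=270, Calder→Loc-2 15·21=315, Norris→Loc-2 14·7=98, Sutton→Loc-2 3·14=42, Largo→Loc-2 7·11=77. Service 802; fixed 31; total 833.
No other subset beats 350.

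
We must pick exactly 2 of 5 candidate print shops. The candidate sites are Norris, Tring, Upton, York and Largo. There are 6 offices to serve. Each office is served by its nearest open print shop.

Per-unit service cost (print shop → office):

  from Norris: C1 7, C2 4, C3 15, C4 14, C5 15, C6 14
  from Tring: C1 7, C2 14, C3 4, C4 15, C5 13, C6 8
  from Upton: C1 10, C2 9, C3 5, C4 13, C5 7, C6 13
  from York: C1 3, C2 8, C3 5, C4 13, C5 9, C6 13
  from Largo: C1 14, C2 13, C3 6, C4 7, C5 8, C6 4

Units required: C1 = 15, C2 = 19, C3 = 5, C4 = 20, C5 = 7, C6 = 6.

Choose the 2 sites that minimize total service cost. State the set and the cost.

Choose Norris and Largo; total service cost 431.

With exactly 2 open, each office uses its cheapest among the chosen.
{Norris, Largo}: C1→Norris 7·15=105, C2→Norris 4·19=76, C3→Largo 6·5=30, C4→Largo 7·20=140, C5→Largo 8·7=56, C6→Largo 4·6=24. Service cost 431.
{York, Largo}: service cost 442
{Norris, York}: service cost 547
Among all 10 size-2 choices, {Norris, Largo} is lowest.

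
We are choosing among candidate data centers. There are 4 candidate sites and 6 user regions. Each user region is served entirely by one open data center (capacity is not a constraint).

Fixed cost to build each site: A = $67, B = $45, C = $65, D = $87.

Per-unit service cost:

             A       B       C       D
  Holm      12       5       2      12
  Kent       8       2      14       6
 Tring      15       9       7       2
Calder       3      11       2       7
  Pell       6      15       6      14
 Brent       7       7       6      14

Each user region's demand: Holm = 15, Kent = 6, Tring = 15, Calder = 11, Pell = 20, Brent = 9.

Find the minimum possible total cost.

Minimum total cost: 444

For any fixed open set, each user region goes to its cheapest open site; total = fixed + service.
{C, D}: Holm→C 2·15=30, Kent→D 6·6=36, Tring→D 2·15=30, Calder→C 2·11=22, Pell→C 6·20=120, Brent→C 6·9=54. Service 292; fixed 152; total 444.
{B, C}: service 343 + fixed 110 = 453
{B, C, D}: service 268 + fixed 197 = 465
{A, B, C, D}: service 268 + fixed 264 = 532
No other subset beats 444.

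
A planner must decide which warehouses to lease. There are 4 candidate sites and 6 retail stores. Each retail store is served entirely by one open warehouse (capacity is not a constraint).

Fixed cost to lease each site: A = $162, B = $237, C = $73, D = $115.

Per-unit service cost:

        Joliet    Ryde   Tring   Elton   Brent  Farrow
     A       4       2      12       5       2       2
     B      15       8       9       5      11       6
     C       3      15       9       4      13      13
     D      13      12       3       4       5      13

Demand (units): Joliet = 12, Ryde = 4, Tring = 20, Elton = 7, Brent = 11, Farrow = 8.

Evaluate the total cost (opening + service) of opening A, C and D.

Each retail store is assigned to its cheapest site among the open ones.
{A, C, D}: Joliet→C 3·12=36, Ryde→A 2·4=8, Tring→D 3·20=60, Elton→C 4·7=28, Brent→A 2·11=22, Farrow→A 2·8=16. Service 170; fixed 350; total 520.

Total cost: 520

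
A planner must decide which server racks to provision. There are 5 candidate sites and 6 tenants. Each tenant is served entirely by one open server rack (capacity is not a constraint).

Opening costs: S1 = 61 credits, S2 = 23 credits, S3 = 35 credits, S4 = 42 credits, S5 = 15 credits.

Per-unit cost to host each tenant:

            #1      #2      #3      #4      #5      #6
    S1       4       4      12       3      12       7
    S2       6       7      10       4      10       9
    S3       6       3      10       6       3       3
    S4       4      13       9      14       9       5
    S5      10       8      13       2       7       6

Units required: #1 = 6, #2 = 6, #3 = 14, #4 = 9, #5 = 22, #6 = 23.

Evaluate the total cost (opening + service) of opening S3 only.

Each tenant is assigned to its cheapest site among the open ones.
{S3}: #1→S3 6·6=36, #2→S3 3·6=18, #3→S3 10·14=140, #4→S3 6·9=54, #5→S3 3·22=66, #6→S3 3·23=69. Service 383; fixed 35; total 418.

Total cost: 418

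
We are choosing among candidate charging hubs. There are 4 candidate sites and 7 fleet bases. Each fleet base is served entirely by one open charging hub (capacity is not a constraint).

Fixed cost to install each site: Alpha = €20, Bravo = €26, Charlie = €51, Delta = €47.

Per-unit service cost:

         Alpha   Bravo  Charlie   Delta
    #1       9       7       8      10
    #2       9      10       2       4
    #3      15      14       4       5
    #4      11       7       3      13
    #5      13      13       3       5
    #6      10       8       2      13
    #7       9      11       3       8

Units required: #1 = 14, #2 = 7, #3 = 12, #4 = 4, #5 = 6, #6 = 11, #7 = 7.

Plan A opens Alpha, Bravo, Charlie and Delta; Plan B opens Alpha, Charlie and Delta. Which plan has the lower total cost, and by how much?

Plan A: {Alpha, Bravo, Charlie, Delta}: #1→Bravo 7·14=98, #2→Charlie 2·7=14, #3→Charlie 4·12=48, #4→Charlie 3·4=12, #5→Charlie 3·6=18, #6→Charlie 2·11=22, #7→Charlie 3·7=21. Service 233; fixed 144; total 377.
Plan B: {Alpha, Charlie, Delta}: #1→Charlie 8·14=112, #2→Charlie 2·7=14, #3→Charlie 4·12=48, #4→Charlie 3·4=12, #5→Charlie 3·6=18, #6→Charlie 2·11=22, #7→Charlie 3·7=21. Service 247; fixed 118; total 365.
Difference: |377 − 365| = 12.

Plan B is cheaper by 12.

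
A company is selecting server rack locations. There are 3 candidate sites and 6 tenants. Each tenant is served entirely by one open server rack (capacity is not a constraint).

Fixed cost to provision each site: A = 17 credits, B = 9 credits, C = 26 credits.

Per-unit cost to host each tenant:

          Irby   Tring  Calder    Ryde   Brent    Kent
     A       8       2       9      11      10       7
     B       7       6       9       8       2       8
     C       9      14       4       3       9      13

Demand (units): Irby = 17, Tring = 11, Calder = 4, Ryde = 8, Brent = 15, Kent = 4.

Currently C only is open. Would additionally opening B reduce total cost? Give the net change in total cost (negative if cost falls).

Yes — net change −238 (cost falls by 238).

Current service cost with {C}: 534.
Adding B: each tenant re-picks its cheapest; new service cost 287, saving 247.
Extra fixed cost: 9. Net change = 9 − 247 = -238.
(Totals: 560 → 322.)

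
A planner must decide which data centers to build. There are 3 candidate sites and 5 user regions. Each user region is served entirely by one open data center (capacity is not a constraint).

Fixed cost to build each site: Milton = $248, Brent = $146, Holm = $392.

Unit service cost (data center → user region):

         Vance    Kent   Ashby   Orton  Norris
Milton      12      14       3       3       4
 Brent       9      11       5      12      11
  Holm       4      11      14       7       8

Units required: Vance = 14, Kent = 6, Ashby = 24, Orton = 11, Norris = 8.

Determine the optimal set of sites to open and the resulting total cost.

For any fixed open set, each user region goes to its cheapest open site; total = fixed + service.
{Milton}: Vance→Milton 12·14=168, Kent→Milton 14·6=84, Ashby→Milton 3·24=72, Orton→Milton 3·11=33, Norris→Milton 4·8=32. Service 389; fixed 248; total 637.
{Brent}: service 532 + fixed 146 = 678
{Milton, Brent}: Vance→Brent 9·14=126, Kent→Brent 11·6=66, Ashby→Milton 3·24=72, Orton→Milton 3·11=33, Norris→Milton 4·8=32. Service 329; fixed 394; total 723.
{Milton, Brent, Holm}: Vance→Holm 4·14=56, Kent→Brent 11·6=66, Ashby→Milton 3·24=72, Orton→Milton 3·11=33, Norris→Milton 4·8=32. Service 259; fixed 786; total 1045.
No other subset beats 637.

Open Milton only; minimum total cost 637.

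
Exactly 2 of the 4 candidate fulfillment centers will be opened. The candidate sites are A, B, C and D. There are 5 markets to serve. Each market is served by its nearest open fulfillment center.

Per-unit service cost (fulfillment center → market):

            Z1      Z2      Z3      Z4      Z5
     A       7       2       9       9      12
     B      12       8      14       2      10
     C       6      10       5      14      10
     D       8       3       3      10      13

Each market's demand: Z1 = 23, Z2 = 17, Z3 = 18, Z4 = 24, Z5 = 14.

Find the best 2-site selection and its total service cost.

With exactly 2 open, each market uses its cheapest among the chosen.
{B, D}: Z1→D 8·23=184, Z2→D 3·17=51, Z3→D 3·18=54, Z4→B 2·24=48, Z5→B 10·14=140. Service cost 477.
{A, B}: service cost 545
{B, C}: service cost 552
Among all 6 size-2 choices, {B, D} is lowest.

Choose B and D; total service cost 477.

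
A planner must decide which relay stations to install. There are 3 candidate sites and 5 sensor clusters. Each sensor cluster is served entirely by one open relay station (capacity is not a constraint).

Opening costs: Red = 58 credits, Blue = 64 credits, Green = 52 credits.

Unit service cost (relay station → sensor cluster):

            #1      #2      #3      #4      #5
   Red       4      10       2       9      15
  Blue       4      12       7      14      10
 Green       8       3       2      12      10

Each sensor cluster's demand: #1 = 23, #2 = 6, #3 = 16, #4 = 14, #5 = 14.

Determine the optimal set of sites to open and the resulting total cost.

Open Red and Green; minimum total cost 518.

For any fixed open set, each sensor cluster goes to its cheapest open site; total = fixed + service.
{Red, Green}: #1→Red 4·23=92, #2→Green 3·6=18, #3→Red 2·16=32, #4→Red 9·14=126, #5→Green 10·14=140. Service 408; fixed 110; total 518.
{Blue, Green}: #1→Blue 4·23=92, #2→Green 3·6=18, #3→Green 2·16=32, #4→Green 12·14=168, #5→Blue 10·14=140. Service 450; fixed 116; total 566.
{Red, Blue}: #1→Red 4·23=92, #2→Red 10·6=60, #3→Red 2·16=32, #4→Red 9·14=126, #5→Blue 10·14=140. Service 450; fixed 122; total 572.
{Red, Blue, Green}: service 408 + fixed 174 = 582
(All 7 nonempty subsets were checked; Red and Green is lowest.)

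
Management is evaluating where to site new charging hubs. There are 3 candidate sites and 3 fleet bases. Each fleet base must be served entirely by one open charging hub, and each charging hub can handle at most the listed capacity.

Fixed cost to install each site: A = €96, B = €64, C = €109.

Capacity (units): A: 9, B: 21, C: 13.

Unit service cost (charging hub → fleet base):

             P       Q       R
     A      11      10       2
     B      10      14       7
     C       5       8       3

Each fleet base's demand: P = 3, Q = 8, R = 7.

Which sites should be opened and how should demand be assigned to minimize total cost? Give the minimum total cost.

Minimum total cost: 255

Open {B}: P→B 10·3=30, Q→B 14·8=112, R→B 7·7=49.
Loads: B carries 18/21. Service 191; fixed 64; total 255.
Next best feasible plan costs 298.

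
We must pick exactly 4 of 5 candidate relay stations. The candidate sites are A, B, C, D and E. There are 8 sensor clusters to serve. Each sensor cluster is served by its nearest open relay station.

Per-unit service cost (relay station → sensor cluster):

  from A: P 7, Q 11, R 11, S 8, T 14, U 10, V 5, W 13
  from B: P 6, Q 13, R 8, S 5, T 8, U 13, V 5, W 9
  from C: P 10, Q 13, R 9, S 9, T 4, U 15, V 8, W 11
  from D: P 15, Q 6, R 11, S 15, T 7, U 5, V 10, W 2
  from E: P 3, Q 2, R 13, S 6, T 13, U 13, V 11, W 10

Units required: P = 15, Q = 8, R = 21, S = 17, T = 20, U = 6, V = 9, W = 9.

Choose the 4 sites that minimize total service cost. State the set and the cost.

With exactly 4 open, each sensor cluster uses its cheapest among the chosen.
{B, C, D, E}: P→E 3·15=45, Q→E 2·8=16, R→B 8·21=168, S→B 5·17=85, T→C 4·20=80, U→D 5·6=30, V→B 5·9=45, W→D 2·9=18. Service cost 487.
{A, C, D, E}: service cost 525
{A, B, D, E}: service cost 547
Among all 5 size-4 choices, {B, C, D, E} is lowest.

Choose B, C, D and E; total service cost 487.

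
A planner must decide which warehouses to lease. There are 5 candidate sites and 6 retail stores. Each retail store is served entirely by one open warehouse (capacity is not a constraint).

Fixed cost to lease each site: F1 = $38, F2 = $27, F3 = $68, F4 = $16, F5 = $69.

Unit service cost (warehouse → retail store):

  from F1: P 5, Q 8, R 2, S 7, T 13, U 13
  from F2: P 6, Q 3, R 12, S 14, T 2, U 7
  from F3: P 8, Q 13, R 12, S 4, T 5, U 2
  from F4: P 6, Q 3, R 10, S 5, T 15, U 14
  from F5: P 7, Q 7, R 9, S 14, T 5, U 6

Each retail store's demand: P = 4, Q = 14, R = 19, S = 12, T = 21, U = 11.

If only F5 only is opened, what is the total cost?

Total cost: 705

Each retail store is assigned to its cheapest site among the open ones.
{F5}: P→F5 7·4=28, Q→F5 7·14=98, R→F5 9·19=171, S→F5 14·12=168, T→F5 5·21=105, U→F5 6·11=66. Service 636; fixed 69; total 705.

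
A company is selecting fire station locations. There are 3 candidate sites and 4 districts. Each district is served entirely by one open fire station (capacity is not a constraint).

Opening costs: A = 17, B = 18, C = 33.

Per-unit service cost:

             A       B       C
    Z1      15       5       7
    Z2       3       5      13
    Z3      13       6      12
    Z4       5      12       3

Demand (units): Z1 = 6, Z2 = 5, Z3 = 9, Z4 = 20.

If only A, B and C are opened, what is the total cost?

Total cost: 227

Each district is assigned to its cheapest site among the open ones.
{A, B, C}: Z1→B 5·6=30, Z2→A 3·5=15, Z3→B 6·9=54, Z4→C 3·20=60. Service 159; fixed 68; total 227.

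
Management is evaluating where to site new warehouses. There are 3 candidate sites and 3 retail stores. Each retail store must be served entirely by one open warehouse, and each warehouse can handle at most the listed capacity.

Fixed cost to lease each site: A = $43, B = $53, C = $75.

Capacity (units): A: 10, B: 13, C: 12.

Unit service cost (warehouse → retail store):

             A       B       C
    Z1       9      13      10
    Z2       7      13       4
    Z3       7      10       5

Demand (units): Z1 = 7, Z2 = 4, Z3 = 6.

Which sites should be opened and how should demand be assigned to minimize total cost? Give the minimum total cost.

Minimum total cost: 227

Open {A, C}: Z1→A 9·7=63, Z2→C 4·4=16, Z3→C 5·6=30.
Loads: A carries 7/10, C carries 10/12. Service 109; fixed 118; total 227.
Next best feasible plan costs 246.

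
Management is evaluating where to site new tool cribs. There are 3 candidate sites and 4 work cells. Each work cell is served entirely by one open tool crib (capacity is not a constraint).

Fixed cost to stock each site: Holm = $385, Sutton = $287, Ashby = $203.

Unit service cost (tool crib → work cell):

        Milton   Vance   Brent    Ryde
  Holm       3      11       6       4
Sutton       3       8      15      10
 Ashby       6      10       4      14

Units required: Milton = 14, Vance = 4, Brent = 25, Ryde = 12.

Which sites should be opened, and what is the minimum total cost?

Open Ashby only; minimum total cost 595.

For any fixed open set, each work cell goes to its cheapest open site; total = fixed + service.
{Ashby}: Milton→Ashby 6·14=84, Vance→Ashby 10·4=40, Brent→Ashby 4·25=100, Ryde→Ashby 14·12=168. Service 392; fixed 203; total 595.
{Holm}: service 284 + fixed 385 = 669
{Sutton, Ashby}: Milton→Sutton 3·14=42, Vance→Sutton 8·4=32, Brent→Ashby 4·25=100, Ryde→Sutton 10·12=120. Service 294; fixed 490; total 784.
{Holm, Sutton, Ashby}: Milton→Holm 3·14=42, Vance→Sutton 8·4=32, Brent→Ashby 4·25=100, Ryde→Holm 4·12=48. Service 222; fixed 875; total 1097.
No other subset beats 595.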